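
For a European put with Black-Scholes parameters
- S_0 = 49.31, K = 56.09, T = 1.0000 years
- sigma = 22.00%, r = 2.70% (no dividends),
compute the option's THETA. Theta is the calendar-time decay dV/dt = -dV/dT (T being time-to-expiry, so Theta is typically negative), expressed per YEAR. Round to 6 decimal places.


Answer: Theta = -0.976913

Derivation:
d1 = -0.3528665604; d2 = -0.5728665604
phi(d1) = 0.3748625184; exp(-qT) = 1.0000000000; exp(-rT) = 0.9733612415
Theta = -S*exp(-qT)*phi(d1)*sigma/(2*sqrt(T)) + r*K*exp(-rT)*N(-d2) - q*S*exp(-qT)*N(-d1)
N(-d1) = 0.6379057594; N(-d2) = 0.7166324762; sqrt(T) = 1.0000000000
Term 1 = -49.3100 * 1.0000000000 * 0.3748625184 * 0.2200 / (2 * 1.0000000000) = -2.0332917861
Term 2 = 0.0270 * 56.0900 * 0.9733612415 * 0.7166324762 = 1.0563789502
Term 3 = 0 (no dividend yield, q = 0)
Theta = -2.0332917861 + (1.0563789502) + (0.0000000000) = -0.976913


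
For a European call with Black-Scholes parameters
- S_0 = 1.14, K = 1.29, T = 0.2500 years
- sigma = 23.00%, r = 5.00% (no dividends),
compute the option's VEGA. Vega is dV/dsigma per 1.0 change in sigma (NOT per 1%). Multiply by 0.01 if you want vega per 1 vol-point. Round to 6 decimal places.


Answer: Vega = 0.150479

Derivation:
d1 = -0.9087083128; d2 = -1.0237083128
phi(d1) = 0.2639979524; exp(-qT) = 1.0000000000; exp(-rT) = 0.9875778005
Vega = S * exp(-qT) * phi(d1) * sqrt(T) = 1.1400 * 1.0000000000 * 0.2639979524 * 0.5000000000 = 0.150479


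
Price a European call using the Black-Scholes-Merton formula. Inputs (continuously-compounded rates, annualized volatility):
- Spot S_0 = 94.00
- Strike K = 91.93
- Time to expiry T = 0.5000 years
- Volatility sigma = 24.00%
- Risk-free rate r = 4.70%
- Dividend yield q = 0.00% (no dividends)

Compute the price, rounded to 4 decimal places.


Answer: Price = 8.5409

Derivation:
d1 = (ln(S/K) + (r - q + 0.5*sigma^2) * T) / (sigma * sqrt(T)) = 0.35453959
d2 = d1 - sigma * sqrt(T) = 0.18483397
exp(-rT) = 0.97677397; exp(-qT) = 1.00000000
C = S_0 * exp(-qT) * N(d1) - K * exp(-rT) * N(d2)
N(d1) = 0.63853273; N(d2) = 0.57332037
C = 94.0000 * 1.00000000 * 0.63853273 - 91.9300 * 0.97677397 * 0.57332037 = 8.5409


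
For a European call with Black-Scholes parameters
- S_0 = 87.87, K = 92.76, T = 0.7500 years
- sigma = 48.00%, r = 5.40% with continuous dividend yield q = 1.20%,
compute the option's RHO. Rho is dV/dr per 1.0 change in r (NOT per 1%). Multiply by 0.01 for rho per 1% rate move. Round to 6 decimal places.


Answer: Rho = 26.491364

Derivation:
d1 = 0.1533416746; d2 = -0.2623505192
phi(d1) = 0.3942794458; exp(-qT) = 0.9910403788; exp(-rT) = 0.9603091645
N(d2) = 0.3965256084
Rho = K*T*exp(-rT)*N(d2) = 92.7600 * 0.7500 * 0.9603091645 * 0.3965256084 = 26.491364


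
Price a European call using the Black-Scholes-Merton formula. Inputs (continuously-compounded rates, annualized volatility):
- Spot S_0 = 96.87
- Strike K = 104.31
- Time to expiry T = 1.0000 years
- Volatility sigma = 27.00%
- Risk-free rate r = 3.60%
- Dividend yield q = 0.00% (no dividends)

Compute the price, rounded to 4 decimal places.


d1 = (ln(S/K) + (r - q + 0.5*sigma^2) * T) / (sigma * sqrt(T)) = -0.00573097
d2 = d1 - sigma * sqrt(T) = -0.27573097
exp(-rT) = 0.96464029; exp(-qT) = 1.00000000
C = S_0 * exp(-qT) * N(d1) - K * exp(-rT) * N(d2)
N(d1) = 0.49771369; N(d2) = 0.39137735
C = 96.8700 * 1.00000000 * 0.49771369 - 104.3100 * 0.96464029 * 0.39137735 = 8.8325

Answer: Price = 8.8325


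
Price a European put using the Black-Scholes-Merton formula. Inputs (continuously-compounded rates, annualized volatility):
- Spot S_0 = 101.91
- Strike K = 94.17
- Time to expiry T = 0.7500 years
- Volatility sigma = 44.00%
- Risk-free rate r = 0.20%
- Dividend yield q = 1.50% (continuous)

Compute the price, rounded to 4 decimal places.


d1 = (ln(S/K) + (r - q + 0.5*sigma^2) * T) / (sigma * sqrt(T)) = 0.37222930
d2 = d1 - sigma * sqrt(T) = -0.00882188
exp(-rT) = 0.99850112; exp(-qT) = 0.98881304
P = K * exp(-rT) * N(-d2) - S_0 * exp(-qT) * N(-d1)
N(-d1) = 0.35486107; N(-d2) = 0.50351938
P = 94.1700 * 0.99850112 * 0.50351938 - 101.9100 * 0.98881304 * 0.35486107 = 11.5860

Answer: Price = 11.5860


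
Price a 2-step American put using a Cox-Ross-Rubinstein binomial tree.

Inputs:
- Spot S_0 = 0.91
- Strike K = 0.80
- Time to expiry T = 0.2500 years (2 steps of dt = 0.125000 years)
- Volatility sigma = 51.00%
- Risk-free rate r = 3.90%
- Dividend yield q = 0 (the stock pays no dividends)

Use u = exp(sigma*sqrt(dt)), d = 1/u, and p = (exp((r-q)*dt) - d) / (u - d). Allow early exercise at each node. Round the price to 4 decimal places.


Answer: Price = V(0,0) = 0.0463

Derivation:
dt = T/N = 0.125000
u = exp(sigma*sqrt(dt)) = 1.197591; d = 1/u = 0.835009
p = (exp((r-q)*dt) - d) / (u - d) = 0.468522
Discount per step: exp(-r*dt) = 0.995137
Stock lattice S(k, i) with i counting down-moves:
  k=0: S(0,0) = 0.9100
  k=1: S(1,0) = 1.0898; S(1,1) = 0.7599
  k=2: S(2,0) = 1.3051; S(2,1) = 0.9100; S(2,2) = 0.6345
Terminal payoffs V(N, i) = max(K - S_T, 0):
  V(2,0) = 0.000000; V(2,1) = 0.000000; V(2,2) = 0.165511
Backward induction: V(k, i) = exp(-r*dt) * [p * V(k+1, i) + (1-p) * V(k+1, i+1)]; then take max(V_cont, immediate exercise) for American.
  V(1,0) = exp(-r*dt) * [p*0.000000 + (1-p)*0.000000] = 0.000000; exercise = 0.000000; V(1,0) = max -> 0.000000
  V(1,1) = exp(-r*dt) * [p*0.000000 + (1-p)*0.165511] = 0.087538; exercise = 0.040141; V(1,1) = max -> 0.087538
  V(0,0) = exp(-r*dt) * [p*0.000000 + (1-p)*0.087538] = 0.046298; exercise = 0.000000; V(0,0) = max -> 0.046298


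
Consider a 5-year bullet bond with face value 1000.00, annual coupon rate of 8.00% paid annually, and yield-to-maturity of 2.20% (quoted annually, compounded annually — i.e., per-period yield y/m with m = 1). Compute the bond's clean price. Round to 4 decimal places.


Coupon per period c = face * coupon_rate / m = 80.000000
Periods per year m = 1; per-period yield y/m = 0.022000
Number of cashflows N = 5
Cashflows (t years, CF_t, discount factor 1/(1+y/m)^(m*t), PV):
  t = 1.0000: CF_t = 80.000000, DF = 0.978474, PV = 78.277886
  t = 2.0000: CF_t = 80.000000, DF = 0.957411, PV = 76.592844
  t = 3.0000: CF_t = 80.000000, DF = 0.936801, PV = 74.944074
  t = 4.0000: CF_t = 80.000000, DF = 0.916635, PV = 73.330797
  t = 5.0000: CF_t = 1080.000000, DF = 0.896903, PV = 968.655339
Price P = sum_t PV_t = 1271.800940

Answer: Price = 1271.8009


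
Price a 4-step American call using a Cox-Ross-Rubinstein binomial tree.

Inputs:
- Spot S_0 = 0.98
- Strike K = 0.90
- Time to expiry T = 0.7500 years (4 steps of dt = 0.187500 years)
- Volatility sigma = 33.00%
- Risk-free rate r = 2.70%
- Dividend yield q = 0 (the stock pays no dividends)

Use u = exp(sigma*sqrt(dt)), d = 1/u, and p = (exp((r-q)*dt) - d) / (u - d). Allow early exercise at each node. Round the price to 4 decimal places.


dt = T/N = 0.187500
u = exp(sigma*sqrt(dt)) = 1.153608; d = 1/u = 0.866846
p = (exp((r-q)*dt) - d) / (u - d) = 0.482036
Discount per step: exp(-r*dt) = 0.994950
Stock lattice S(k, i) with i counting down-moves:
  k=0: S(0,0) = 0.9800
  k=1: S(1,0) = 1.1305; S(1,1) = 0.8495
  k=2: S(2,0) = 1.3042; S(2,1) = 0.9800; S(2,2) = 0.7364
  k=3: S(3,0) = 1.5045; S(3,1) = 1.1305; S(3,2) = 0.8495; S(3,3) = 0.6383
  k=4: S(4,0) = 1.7356; S(4,1) = 1.3042; S(4,2) = 0.9800; S(4,3) = 0.7364; S(4,4) = 0.5533
Terminal payoffs V(N, i) = max(S_T - K, 0):
  V(4,0) = 0.835636; V(4,1) = 0.404195; V(4,2) = 0.080000; V(4,3) = 0.000000; V(4,4) = 0.000000
Backward induction: V(k, i) = exp(-r*dt) * [p * V(k+1, i) + (1-p) * V(k+1, i+1)]; then take max(V_cont, immediate exercise) for American.
  V(3,0) = exp(-r*dt) * [p*0.835636 + (1-p)*0.404195] = 0.609074; exercise = 0.604529; V(3,0) = max -> 0.609074
  V(3,1) = exp(-r*dt) * [p*0.404195 + (1-p)*0.080000] = 0.235080; exercise = 0.230536; V(3,1) = max -> 0.235080
  V(3,2) = exp(-r*dt) * [p*0.080000 + (1-p)*0.000000] = 0.038368; exercise = 0.000000; V(3,2) = max -> 0.038368
  V(3,3) = exp(-r*dt) * [p*0.000000 + (1-p)*0.000000] = 0.000000; exercise = 0.000000; V(3,3) = max -> 0.000000
  V(2,0) = exp(-r*dt) * [p*0.609074 + (1-p)*0.235080] = 0.413261; exercise = 0.404195; V(2,0) = max -> 0.413261
  V(2,1) = exp(-r*dt) * [p*0.235080 + (1-p)*0.038368] = 0.132518; exercise = 0.080000; V(2,1) = max -> 0.132518
  V(2,2) = exp(-r*dt) * [p*0.038368 + (1-p)*0.000000] = 0.018401; exercise = 0.000000; V(2,2) = max -> 0.018401
  V(1,0) = exp(-r*dt) * [p*0.413261 + (1-p)*0.132518] = 0.266494; exercise = 0.230536; V(1,0) = max -> 0.266494
  V(1,1) = exp(-r*dt) * [p*0.132518 + (1-p)*0.018401] = 0.073039; exercise = 0.000000; V(1,1) = max -> 0.073039
  V(0,0) = exp(-r*dt) * [p*0.266494 + (1-p)*0.073039] = 0.165451; exercise = 0.080000; V(0,0) = max -> 0.165451

Answer: Price = V(0,0) = 0.1655


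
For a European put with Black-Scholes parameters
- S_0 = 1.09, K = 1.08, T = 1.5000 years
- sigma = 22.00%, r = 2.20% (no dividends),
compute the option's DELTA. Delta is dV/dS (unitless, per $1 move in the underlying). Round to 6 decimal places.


Answer: Delta = -0.385372

Derivation:
d1 = 0.2914026384; d2 = 0.0219587667
phi(d1) = 0.3823586326; exp(-qT) = 1.0000000000; exp(-rT) = 0.9675385596
N(-d1) = 0.3853716985
Delta = -exp(-qT) * N(-d1) = -1.0000000000 * 0.3853716985 = -0.385372


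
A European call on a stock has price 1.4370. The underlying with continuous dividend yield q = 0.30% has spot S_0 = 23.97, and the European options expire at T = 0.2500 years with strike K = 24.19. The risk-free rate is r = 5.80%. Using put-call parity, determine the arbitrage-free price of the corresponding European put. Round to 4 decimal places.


Answer: Put price = 1.3267

Derivation:
Put-call parity: C - P = S_0 * exp(-qT) - K * exp(-rT).
S_0 * exp(-qT) = 23.9700 * 0.99925028 = 23.95202924
K * exp(-rT) = 24.1900 * 0.98560462 = 23.84177573
P = C - S*exp(-qT) + K*exp(-rT)
P = 1.4370 - 23.95202924 + 23.84177573 = 1.3267


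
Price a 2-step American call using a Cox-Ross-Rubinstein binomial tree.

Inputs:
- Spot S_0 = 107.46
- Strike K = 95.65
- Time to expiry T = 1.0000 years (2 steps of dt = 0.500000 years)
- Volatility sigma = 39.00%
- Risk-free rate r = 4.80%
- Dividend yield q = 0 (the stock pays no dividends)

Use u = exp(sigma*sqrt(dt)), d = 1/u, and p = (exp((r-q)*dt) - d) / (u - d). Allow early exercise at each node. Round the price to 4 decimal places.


dt = T/N = 0.500000
u = exp(sigma*sqrt(dt)) = 1.317547; d = 1/u = 0.758986
p = (exp((r-q)*dt) - d) / (u - d) = 0.474978
Discount per step: exp(-r*dt) = 0.976286
Stock lattice S(k, i) with i counting down-moves:
  k=0: S(0,0) = 107.4600
  k=1: S(1,0) = 141.5836; S(1,1) = 81.5607
  k=2: S(2,0) = 186.5430; S(2,1) = 107.4600; S(2,2) = 61.9034
Terminal payoffs V(N, i) = max(S_T - K, 0):
  V(2,0) = 90.893037; V(2,1) = 11.810000; V(2,2) = 0.000000
Backward induction: V(k, i) = exp(-r*dt) * [p * V(k+1, i) + (1-p) * V(k+1, i+1)]; then take max(V_cont, immediate exercise) for American.
  V(1,0) = exp(-r*dt) * [p*90.893037 + (1-p)*11.810000] = 48.201868; exercise = 45.933596; V(1,0) = max -> 48.201868
  V(1,1) = exp(-r*dt) * [p*11.810000 + (1-p)*0.000000] = 5.476466; exercise = 0.000000; V(1,1) = max -> 5.476466
  V(0,0) = exp(-r*dt) * [p*48.201868 + (1-p)*5.476466] = 25.158975; exercise = 11.810000; V(0,0) = max -> 25.158975

Answer: Price = V(0,0) = 25.1590


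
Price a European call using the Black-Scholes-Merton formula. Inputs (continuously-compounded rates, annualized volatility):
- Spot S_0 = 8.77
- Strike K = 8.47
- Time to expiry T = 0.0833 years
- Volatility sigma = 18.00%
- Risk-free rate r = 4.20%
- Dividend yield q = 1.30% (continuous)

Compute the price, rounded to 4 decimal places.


d1 = (ln(S/K) + (r - q + 0.5*sigma^2) * T) / (sigma * sqrt(T)) = 0.74245656
d2 = d1 - sigma * sqrt(T) = 0.69050543
exp(-rT) = 0.99650751; exp(-qT) = 0.99891769
C = S_0 * exp(-qT) * N(d1) - K * exp(-rT) * N(d2)
N(d1) = 0.77109462; N(d2) = 0.75506180
C = 8.7700 * 0.99891769 * 0.77109462 - 8.4700 * 0.99650751 * 0.75506180 = 0.3821

Answer: Price = 0.3821


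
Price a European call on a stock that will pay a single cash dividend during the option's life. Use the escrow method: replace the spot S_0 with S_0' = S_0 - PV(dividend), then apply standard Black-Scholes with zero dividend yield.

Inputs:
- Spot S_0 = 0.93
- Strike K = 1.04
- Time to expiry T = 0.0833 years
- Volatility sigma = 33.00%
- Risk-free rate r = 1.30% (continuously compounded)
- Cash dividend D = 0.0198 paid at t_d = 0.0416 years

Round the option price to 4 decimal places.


Answer: Price = 0.0035

Derivation:
PV(D) = D * exp(-r * t_d) = 0.0198 * 0.99945935 = 0.01978930
S_0' = S_0 - PV(D) = 0.9300 - 0.01978930 = 0.91021070
d1 = (ln(S_0'/K) + (r + sigma^2/2)*T) / (sigma*sqrt(T)) = -1.34057410
d2 = d1 - sigma*sqrt(T) = -1.43581784
exp(-rT) = 0.99891769
N(d1) = 0.09002939; N(d2) = 0.07552709
C = S_0' * N(d1) - K * exp(-rT) * N(d2) = 0.91021070 * 0.09002939 - 1.0400 * 0.99891769 * 0.07552709 = 0.0035


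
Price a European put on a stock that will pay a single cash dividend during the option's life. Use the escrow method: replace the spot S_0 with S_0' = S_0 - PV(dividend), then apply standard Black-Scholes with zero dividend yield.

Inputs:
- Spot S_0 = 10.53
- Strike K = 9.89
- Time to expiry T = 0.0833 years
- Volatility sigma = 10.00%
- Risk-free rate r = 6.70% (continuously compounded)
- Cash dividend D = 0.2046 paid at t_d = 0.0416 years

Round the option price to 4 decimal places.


Answer: Price = 0.0055

Derivation:
PV(D) = D * exp(-r * t_d) = 0.2046 * 0.99721668 = 0.20403053
S_0' = S_0 - PV(D) = 10.5300 - 0.20403053 = 10.32596947
d1 = (ln(S_0'/K) + (r + sigma^2/2)*T) / (sigma*sqrt(T)) = 1.70244362
d2 = d1 - sigma*sqrt(T) = 1.67358188
exp(-rT) = 0.99443445
N(-d1) = 0.04433612; N(-d2) = 0.04710640
P = K * exp(-rT) * N(-d2) - S_0' * N(-d1) = 9.8900 * 0.99443445 * 0.04710640 - 10.32596947 * 0.04433612 = 0.0055


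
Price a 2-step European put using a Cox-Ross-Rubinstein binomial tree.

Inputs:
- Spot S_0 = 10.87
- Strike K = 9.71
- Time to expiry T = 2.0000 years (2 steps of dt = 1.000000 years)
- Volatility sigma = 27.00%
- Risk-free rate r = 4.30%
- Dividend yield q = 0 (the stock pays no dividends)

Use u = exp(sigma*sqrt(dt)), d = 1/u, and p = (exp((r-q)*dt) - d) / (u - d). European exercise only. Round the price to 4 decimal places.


dt = T/N = 1.000000
u = exp(sigma*sqrt(dt)) = 1.309964; d = 1/u = 0.763379
p = (exp((r-q)*dt) - d) / (u - d) = 0.513293
Discount per step: exp(-r*dt) = 0.957911
Stock lattice S(k, i) with i counting down-moves:
  k=0: S(0,0) = 10.8700
  k=1: S(1,0) = 14.2393; S(1,1) = 8.2979
  k=2: S(2,0) = 18.6530; S(2,1) = 10.8700; S(2,2) = 6.3345
Terminal payoffs V(N, i) = max(K - S_T, 0):
  V(2,0) = 0.000000; V(2,1) = 0.000000; V(2,2) = 3.375526
Backward induction: V(k, i) = exp(-r*dt) * [p * V(k+1, i) + (1-p) * V(k+1, i+1)].
  V(1,0) = exp(-r*dt) * [p*0.000000 + (1-p)*0.000000] = 0.000000
  V(1,1) = exp(-r*dt) * [p*0.000000 + (1-p)*3.375526] = 1.573744
  V(0,0) = exp(-r*dt) * [p*0.000000 + (1-p)*1.573744] = 0.733714

Answer: Price = V(0,0) = 0.7337


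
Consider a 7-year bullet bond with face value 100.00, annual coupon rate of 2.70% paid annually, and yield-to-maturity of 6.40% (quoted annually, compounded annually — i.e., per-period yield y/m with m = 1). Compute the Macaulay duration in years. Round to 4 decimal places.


Coupon per period c = face * coupon_rate / m = 2.700000
Periods per year m = 1; per-period yield y/m = 0.064000
Number of cashflows N = 7
Cashflows (t years, CF_t, discount factor 1/(1+y/m)^(m*t), PV):
  t = 1.0000: CF_t = 2.700000, DF = 0.939850, PV = 2.537594
  t = 2.0000: CF_t = 2.700000, DF = 0.883317, PV = 2.384957
  t = 3.0000: CF_t = 2.700000, DF = 0.830185, PV = 2.241501
  t = 4.0000: CF_t = 2.700000, DF = 0.780249, PV = 2.106674
  t = 5.0000: CF_t = 2.700000, DF = 0.733317, PV = 1.979956
  t = 6.0000: CF_t = 2.700000, DF = 0.689208, PV = 1.860861
  t = 7.0000: CF_t = 102.700000, DF = 0.647752, PV = 66.524106
Price P = sum_t PV_t = 79.635649
Macaulay numerator sum_t t * PV_t:
  t * PV_t at t = 1.0000: 2.537594
  t * PV_t at t = 2.0000: 4.769914
  t * PV_t at t = 3.0000: 6.724502
  t * PV_t at t = 4.0000: 8.426694
  t * PV_t at t = 5.0000: 9.899782
  t * PV_t at t = 6.0000: 11.165168
  t * PV_t at t = 7.0000: 465.668743
Macaulay duration D = (sum_t t * PV_t) / P = 509.192397 / 79.635649 = 6.394026

Answer: Macaulay duration = 6.3940 years


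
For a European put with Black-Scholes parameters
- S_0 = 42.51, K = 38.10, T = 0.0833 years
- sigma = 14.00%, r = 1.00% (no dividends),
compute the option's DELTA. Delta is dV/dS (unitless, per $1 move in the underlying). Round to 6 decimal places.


Answer: Delta = -0.002967

Derivation:
d1 = 2.7514033316; d2 = 2.7109968965
phi(d1) = 0.0090585277; exp(-qT) = 1.0000000000; exp(-rT) = 0.9991673468
N(-d1) = 0.0029670265
Delta = -exp(-qT) * N(-d1) = -1.0000000000 * 0.0029670265 = -0.002967


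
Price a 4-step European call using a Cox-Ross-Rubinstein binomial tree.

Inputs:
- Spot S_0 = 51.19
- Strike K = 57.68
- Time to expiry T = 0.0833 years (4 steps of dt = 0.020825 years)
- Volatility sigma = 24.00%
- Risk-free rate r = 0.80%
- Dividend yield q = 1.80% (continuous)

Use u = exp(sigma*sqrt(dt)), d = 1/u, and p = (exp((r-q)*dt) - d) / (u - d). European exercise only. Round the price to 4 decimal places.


Answer: Price = V(0,0) = 0.0634

Derivation:
dt = T/N = 0.020825
u = exp(sigma*sqrt(dt)) = 1.035241; d = 1/u = 0.965959
p = (exp((r-q)*dt) - d) / (u - d) = 0.488337
Discount per step: exp(-r*dt) = 0.999833
Stock lattice S(k, i) with i counting down-moves:
  k=0: S(0,0) = 51.1900
  k=1: S(1,0) = 52.9940; S(1,1) = 49.4474
  k=2: S(2,0) = 54.8615; S(2,1) = 51.1900; S(2,2) = 47.7642
  k=3: S(3,0) = 56.7949; S(3,1) = 52.9940; S(3,2) = 49.4474; S(3,3) = 46.1382
  k=4: S(4,0) = 58.7964; S(4,1) = 54.8615; S(4,2) = 51.1900; S(4,3) = 47.7642; S(4,4) = 44.5676
Terminal payoffs V(N, i) = max(S_T - K, 0):
  V(4,0) = 1.116395; V(4,1) = 0.000000; V(4,2) = 0.000000; V(4,3) = 0.000000; V(4,4) = 0.000000
Backward induction: V(k, i) = exp(-r*dt) * [p * V(k+1, i) + (1-p) * V(k+1, i+1)].
  V(3,0) = exp(-r*dt) * [p*1.116395 + (1-p)*0.000000] = 0.545086
  V(3,1) = exp(-r*dt) * [p*0.000000 + (1-p)*0.000000] = 0.000000
  V(3,2) = exp(-r*dt) * [p*0.000000 + (1-p)*0.000000] = 0.000000
  V(3,3) = exp(-r*dt) * [p*0.000000 + (1-p)*0.000000] = 0.000000
  V(2,0) = exp(-r*dt) * [p*0.545086 + (1-p)*0.000000] = 0.266141
  V(2,1) = exp(-r*dt) * [p*0.000000 + (1-p)*0.000000] = 0.000000
  V(2,2) = exp(-r*dt) * [p*0.000000 + (1-p)*0.000000] = 0.000000
  V(1,0) = exp(-r*dt) * [p*0.266141 + (1-p)*0.000000] = 0.129945
  V(1,1) = exp(-r*dt) * [p*0.000000 + (1-p)*0.000000] = 0.000000
  V(0,0) = exp(-r*dt) * [p*0.129945 + (1-p)*0.000000] = 0.063446


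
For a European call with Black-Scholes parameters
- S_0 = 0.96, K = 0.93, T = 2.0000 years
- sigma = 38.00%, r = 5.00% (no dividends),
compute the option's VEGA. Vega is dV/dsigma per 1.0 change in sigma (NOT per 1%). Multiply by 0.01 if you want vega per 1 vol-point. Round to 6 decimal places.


Answer: Vega = 0.474633

Derivation:
d1 = 0.5138595189; d2 = -0.0235416348
phi(d1) = 0.3496004543; exp(-qT) = 1.0000000000; exp(-rT) = 0.9048374180
Vega = S * exp(-qT) * phi(d1) * sqrt(T) = 0.9600 * 1.0000000000 * 0.3496004543 * 1.4142135624 = 0.474633


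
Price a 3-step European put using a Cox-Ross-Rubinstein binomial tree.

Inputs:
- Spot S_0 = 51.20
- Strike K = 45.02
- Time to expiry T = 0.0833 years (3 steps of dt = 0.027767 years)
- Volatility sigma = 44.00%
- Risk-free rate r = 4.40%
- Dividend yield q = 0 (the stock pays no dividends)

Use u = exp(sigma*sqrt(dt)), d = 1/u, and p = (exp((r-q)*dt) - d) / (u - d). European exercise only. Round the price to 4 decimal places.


dt = T/N = 0.027767
u = exp(sigma*sqrt(dt)) = 1.076073; d = 1/u = 0.929305
p = (exp((r-q)*dt) - d) / (u - d) = 0.490008
Discount per step: exp(-r*dt) = 0.998779
Stock lattice S(k, i) with i counting down-moves:
  k=0: S(0,0) = 51.2000
  k=1: S(1,0) = 55.0950; S(1,1) = 47.5804
  k=2: S(2,0) = 59.2862; S(2,1) = 51.2000; S(2,2) = 44.2167
  k=3: S(3,0) = 63.7963; S(3,1) = 55.0950; S(3,2) = 47.5804; S(3,3) = 41.0908
Terminal payoffs V(N, i) = max(K - S_T, 0):
  V(3,0) = 0.000000; V(3,1) = 0.000000; V(3,2) = 0.000000; V(3,3) = 3.929229
Backward induction: V(k, i) = exp(-r*dt) * [p * V(k+1, i) + (1-p) * V(k+1, i+1)].
  V(2,0) = exp(-r*dt) * [p*0.000000 + (1-p)*0.000000] = 0.000000
  V(2,1) = exp(-r*dt) * [p*0.000000 + (1-p)*0.000000] = 0.000000
  V(2,2) = exp(-r*dt) * [p*0.000000 + (1-p)*3.929229] = 2.001430
  V(1,0) = exp(-r*dt) * [p*0.000000 + (1-p)*0.000000] = 0.000000
  V(1,1) = exp(-r*dt) * [p*0.000000 + (1-p)*2.001430] = 1.019467
  V(0,0) = exp(-r*dt) * [p*0.000000 + (1-p)*1.019467] = 0.519285

Answer: Price = V(0,0) = 0.5193


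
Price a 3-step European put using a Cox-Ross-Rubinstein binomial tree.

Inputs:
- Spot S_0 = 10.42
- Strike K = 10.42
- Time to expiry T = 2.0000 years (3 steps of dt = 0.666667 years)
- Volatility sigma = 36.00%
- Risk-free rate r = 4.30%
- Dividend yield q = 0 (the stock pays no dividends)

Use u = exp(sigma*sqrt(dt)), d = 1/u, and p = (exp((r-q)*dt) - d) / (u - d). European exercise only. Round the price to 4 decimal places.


Answer: Price = V(0,0) = 1.7621

Derivation:
dt = T/N = 0.666667
u = exp(sigma*sqrt(dt)) = 1.341702; d = 1/u = 0.745322
p = (exp((r-q)*dt) - d) / (u - d) = 0.475803
Discount per step: exp(-r*dt) = 0.971740
Stock lattice S(k, i) with i counting down-moves:
  k=0: S(0,0) = 10.4200
  k=1: S(1,0) = 13.9805; S(1,1) = 7.7663
  k=2: S(2,0) = 18.7577; S(2,1) = 10.4200; S(2,2) = 5.7884
  k=3: S(3,0) = 25.1672; S(3,1) = 13.9805; S(3,2) = 7.7663; S(3,3) = 4.3142
Terminal payoffs V(N, i) = max(K - S_T, 0):
  V(3,0) = 0.000000; V(3,1) = 0.000000; V(3,2) = 2.653743; V(3,3) = 6.105805
Backward induction: V(k, i) = exp(-r*dt) * [p * V(k+1, i) + (1-p) * V(k+1, i+1)].
  V(2,0) = exp(-r*dt) * [p*0.000000 + (1-p)*0.000000] = 0.000000
  V(2,1) = exp(-r*dt) * [p*0.000000 + (1-p)*2.653743] = 1.351772
  V(2,2) = exp(-r*dt) * [p*2.653743 + (1-p)*6.105805] = 4.337171
  V(1,0) = exp(-r*dt) * [p*0.000000 + (1-p)*1.351772] = 0.688570
  V(1,1) = exp(-r*dt) * [p*1.351772 + (1-p)*4.337171] = 2.834283
  V(0,0) = exp(-r*dt) * [p*0.688570 + (1-p)*2.834283] = 1.762101


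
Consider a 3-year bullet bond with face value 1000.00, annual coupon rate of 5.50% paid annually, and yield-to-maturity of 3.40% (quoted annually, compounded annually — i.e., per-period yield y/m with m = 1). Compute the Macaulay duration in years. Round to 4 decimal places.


Answer: Macaulay duration = 2.8510 years

Derivation:
Coupon per period c = face * coupon_rate / m = 55.000000
Periods per year m = 1; per-period yield y/m = 0.034000
Number of cashflows N = 3
Cashflows (t years, CF_t, discount factor 1/(1+y/m)^(m*t), PV):
  t = 1.0000: CF_t = 55.000000, DF = 0.967118, PV = 53.191489
  t = 2.0000: CF_t = 55.000000, DF = 0.935317, PV = 51.442446
  t = 3.0000: CF_t = 1055.000000, DF = 0.904562, PV = 954.313007
Price P = sum_t PV_t = 1058.946943
Macaulay numerator sum_t t * PV_t:
  t * PV_t at t = 1.0000: 53.191489
  t * PV_t at t = 2.0000: 102.884892
  t * PV_t at t = 3.0000: 2862.939022
Macaulay duration D = (sum_t t * PV_t) / P = 3019.015404 / 1058.946943 = 2.850960


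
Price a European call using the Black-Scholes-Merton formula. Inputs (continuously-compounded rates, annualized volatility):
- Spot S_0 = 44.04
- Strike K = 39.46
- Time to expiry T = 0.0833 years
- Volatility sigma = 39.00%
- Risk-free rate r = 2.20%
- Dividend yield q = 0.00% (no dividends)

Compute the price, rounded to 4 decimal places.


d1 = (ln(S/K) + (r - q + 0.5*sigma^2) * T) / (sigma * sqrt(T)) = 1.04813037
d2 = d1 - sigma * sqrt(T) = 0.93556959
exp(-rT) = 0.99816908; exp(-qT) = 1.00000000
C = S_0 * exp(-qT) * N(d1) - K * exp(-rT) * N(d2)
N(d1) = 0.85271073; N(d2) = 0.82525258
C = 44.0400 * 1.00000000 * 0.85271073 - 39.4600 * 0.99816908 * 0.82525258 = 5.0485

Answer: Price = 5.0485


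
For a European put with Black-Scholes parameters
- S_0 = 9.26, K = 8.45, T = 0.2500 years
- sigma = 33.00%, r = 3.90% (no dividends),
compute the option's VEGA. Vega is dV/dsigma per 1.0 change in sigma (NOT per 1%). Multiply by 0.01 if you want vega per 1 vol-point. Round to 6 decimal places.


Answer: Vega = 1.449410

Derivation:
d1 = 0.6963642866; d2 = 0.5313642866
phi(d1) = 0.3130475625; exp(-qT) = 1.0000000000; exp(-rT) = 0.9902973771
Vega = S * exp(-qT) * phi(d1) * sqrt(T) = 9.2600 * 1.0000000000 * 0.3130475625 * 0.5000000000 = 1.449410


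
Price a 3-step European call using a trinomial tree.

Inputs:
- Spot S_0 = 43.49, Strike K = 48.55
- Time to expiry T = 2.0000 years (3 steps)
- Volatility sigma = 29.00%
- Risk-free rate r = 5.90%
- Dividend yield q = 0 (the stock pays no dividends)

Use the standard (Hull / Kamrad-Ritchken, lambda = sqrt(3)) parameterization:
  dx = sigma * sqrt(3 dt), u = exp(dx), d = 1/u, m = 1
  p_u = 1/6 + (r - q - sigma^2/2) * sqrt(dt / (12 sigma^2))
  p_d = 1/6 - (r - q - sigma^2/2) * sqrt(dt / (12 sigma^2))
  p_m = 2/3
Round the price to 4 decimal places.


Answer: Price = V(0,0) = 7.2879

Derivation:
dt = T/N = 0.666667; dx = sigma*sqrt(3*dt) = 0.410122
u = exp(dx) = 1.507002; d = 1/u = 0.663569
p_u = 0.180443, p_m = 0.666667, p_d = 0.152890
Discount per step: exp(-r*dt) = 0.961430
Stock lattice S(k, j) with j the centered position index:
  k=0: S(0,+0) = 43.4900
  k=1: S(1,-1) = 28.8586; S(1,+0) = 43.4900; S(1,+1) = 65.5395
  k=2: S(2,-2) = 19.1497; S(2,-1) = 28.8586; S(2,+0) = 43.4900; S(2,+1) = 65.5395; S(2,+2) = 98.7681
  k=3: S(3,-3) = 12.7072; S(3,-2) = 19.1497; S(3,-1) = 28.8586; S(3,+0) = 43.4900; S(3,+1) = 65.5395; S(3,+2) = 98.7681; S(3,+3) = 148.8437
Terminal payoffs V(N, j) = max(S_T - K, 0):
  V(3,-3) = 0.000000; V(3,-2) = 0.000000; V(3,-1) = 0.000000; V(3,+0) = 0.000000; V(3,+1) = 16.989496; V(3,+2) = 50.218121; V(3,+3) = 100.293709
Backward induction: V(k, j) = exp(-r*dt) * [p_u * V(k+1, j+1) + p_m * V(k+1, j) + p_d * V(k+1, j-1)]
  V(2,-2) = exp(-r*dt) * [p_u*0.000000 + p_m*0.000000 + p_d*0.000000] = 0.000000
  V(2,-1) = exp(-r*dt) * [p_u*0.000000 + p_m*0.000000 + p_d*0.000000] = 0.000000
  V(2,+0) = exp(-r*dt) * [p_u*16.989496 + p_m*0.000000 + p_d*0.000000] = 2.947396
  V(2,+1) = exp(-r*dt) * [p_u*50.218121 + p_m*16.989496 + p_d*0.000000] = 19.601487
  V(2,+2) = exp(-r*dt) * [p_u*100.293709 + p_m*50.218121 + p_d*16.989496] = 52.084115
  V(1,-1) = exp(-r*dt) * [p_u*2.947396 + p_m*0.000000 + p_d*0.000000] = 0.511324
  V(1,+0) = exp(-r*dt) * [p_u*19.601487 + p_m*2.947396 + p_d*0.000000] = 5.289676
  V(1,+1) = exp(-r*dt) * [p_u*52.084115 + p_m*19.601487 + p_d*2.947396] = 22.032617
  V(0,+0) = exp(-r*dt) * [p_u*22.032617 + p_m*5.289676 + p_d*0.511324] = 7.287891


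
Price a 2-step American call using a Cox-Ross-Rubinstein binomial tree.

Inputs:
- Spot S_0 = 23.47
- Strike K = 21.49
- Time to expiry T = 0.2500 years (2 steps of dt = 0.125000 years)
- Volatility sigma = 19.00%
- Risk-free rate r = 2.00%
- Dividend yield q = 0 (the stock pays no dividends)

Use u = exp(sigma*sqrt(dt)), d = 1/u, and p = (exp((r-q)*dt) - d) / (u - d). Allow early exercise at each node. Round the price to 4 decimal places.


dt = T/N = 0.125000
u = exp(sigma*sqrt(dt)) = 1.069483; d = 1/u = 0.935031
p = (exp((r-q)*dt) - d) / (u - d) = 0.501830
Discount per step: exp(-r*dt) = 0.997503
Stock lattice S(k, i) with i counting down-moves:
  k=0: S(0,0) = 23.4700
  k=1: S(1,0) = 25.1008; S(1,1) = 21.9452
  k=2: S(2,0) = 26.8448; S(2,1) = 23.4700; S(2,2) = 20.5194
Terminal payoffs V(N, i) = max(S_T - K, 0):
  V(2,0) = 5.354831; V(2,1) = 1.980000; V(2,2) = 0.000000
Backward induction: V(k, i) = exp(-r*dt) * [p * V(k+1, i) + (1-p) * V(k+1, i+1)]; then take max(V_cont, immediate exercise) for American.
  V(1,0) = exp(-r*dt) * [p*5.354831 + (1-p)*1.980000] = 3.664419; exercise = 3.610761; V(1,0) = max -> 3.664419
  V(1,1) = exp(-r*dt) * [p*1.980000 + (1-p)*0.000000] = 0.991142; exercise = 0.455187; V(1,1) = max -> 0.991142
  V(0,0) = exp(-r*dt) * [p*3.664419 + (1-p)*0.991142] = 2.326848; exercise = 1.980000; V(0,0) = max -> 2.326848

Answer: Price = V(0,0) = 2.3268


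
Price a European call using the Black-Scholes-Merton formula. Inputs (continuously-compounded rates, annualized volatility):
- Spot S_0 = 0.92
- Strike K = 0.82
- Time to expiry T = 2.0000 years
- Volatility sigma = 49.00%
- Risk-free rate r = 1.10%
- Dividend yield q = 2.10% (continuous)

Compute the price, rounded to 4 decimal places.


d1 = (ln(S/K) + (r - q + 0.5*sigma^2) * T) / (sigma * sqrt(T)) = 0.48367450
d2 = d1 - sigma * sqrt(T) = -0.20929014
exp(-rT) = 0.97824024; exp(-qT) = 0.95886978
C = S_0 * exp(-qT) * N(d1) - K * exp(-rT) * N(d2)
N(d1) = 0.68569155; N(d2) = 0.41711087
C = 0.9200 * 0.95886978 * 0.68569155 - 0.8200 * 0.97824024 * 0.41711087 = 0.2703

Answer: Price = 0.2703


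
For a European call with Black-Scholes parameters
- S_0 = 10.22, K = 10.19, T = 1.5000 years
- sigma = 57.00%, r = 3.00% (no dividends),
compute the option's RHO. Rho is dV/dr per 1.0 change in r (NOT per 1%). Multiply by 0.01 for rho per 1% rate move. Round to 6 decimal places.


d1 = 0.4177235722; d2 = -0.2803810045
phi(d1) = 0.3656111198; exp(-qT) = 1.0000000000; exp(-rT) = 0.9559974818
N(d2) = 0.3895926045
Rho = K*T*exp(-rT)*N(d2) = 10.1900 * 1.5000 * 0.9559974818 * 0.3895926045 = 5.692891

Answer: Rho = 5.692891


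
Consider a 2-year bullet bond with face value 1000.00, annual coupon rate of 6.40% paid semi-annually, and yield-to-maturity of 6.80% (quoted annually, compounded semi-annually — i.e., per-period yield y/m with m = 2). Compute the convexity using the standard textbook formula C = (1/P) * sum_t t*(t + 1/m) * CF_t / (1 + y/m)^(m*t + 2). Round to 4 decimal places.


Coupon per period c = face * coupon_rate / m = 32.000000
Periods per year m = 2; per-period yield y/m = 0.034000
Number of cashflows N = 4
Cashflows (t years, CF_t, discount factor 1/(1+y/m)^(m*t), PV):
  t = 0.5000: CF_t = 32.000000, DF = 0.967118, PV = 30.947776
  t = 1.0000: CF_t = 32.000000, DF = 0.935317, PV = 29.930151
  t = 1.5000: CF_t = 32.000000, DF = 0.904562, PV = 28.945987
  t = 2.0000: CF_t = 1032.000000, DF = 0.874818, PV = 902.812456
Price P = sum_t PV_t = 992.636369
Convexity numerator sum_t t*(t + 1/m) * CF_t / (1+y/m)^(m*t + 2):
  t = 0.5000: term = 14.472993
  t = 1.0000: term = 41.991277
  t = 1.5000: term = 81.221039
  t = 2.0000: term = 4222.080107
Convexity = (1/P) * sum = 4359.765416 / 992.636369 = 4.392107

Answer: Convexity = 4.3921


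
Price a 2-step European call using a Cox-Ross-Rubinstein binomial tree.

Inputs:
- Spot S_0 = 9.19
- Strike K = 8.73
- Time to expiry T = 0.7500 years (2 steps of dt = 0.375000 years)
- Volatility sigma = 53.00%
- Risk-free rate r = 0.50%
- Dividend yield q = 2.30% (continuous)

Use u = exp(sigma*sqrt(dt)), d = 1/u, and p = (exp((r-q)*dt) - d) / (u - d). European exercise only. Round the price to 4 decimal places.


dt = T/N = 0.375000
u = exp(sigma*sqrt(dt)) = 1.383418; d = 1/u = 0.722847
p = (exp((r-q)*dt) - d) / (u - d) = 0.409381
Discount per step: exp(-r*dt) = 0.998127
Stock lattice S(k, i) with i counting down-moves:
  k=0: S(0,0) = 9.1900
  k=1: S(1,0) = 12.7136; S(1,1) = 6.6430
  k=2: S(2,0) = 17.5882; S(2,1) = 9.1900; S(2,2) = 4.8018
Terminal payoffs V(N, i) = max(S_T - K, 0):
  V(2,0) = 8.858244; V(2,1) = 0.460000; V(2,2) = 0.000000
Backward induction: V(k, i) = exp(-r*dt) * [p * V(k+1, i) + (1-p) * V(k+1, i+1)].
  V(1,0) = exp(-r*dt) * [p*8.858244 + (1-p)*0.460000] = 3.890783
  V(1,1) = exp(-r*dt) * [p*0.460000 + (1-p)*0.000000] = 0.187963
  V(0,0) = exp(-r*dt) * [p*3.890783 + (1-p)*0.187963] = 1.700637

Answer: Price = V(0,0) = 1.7006


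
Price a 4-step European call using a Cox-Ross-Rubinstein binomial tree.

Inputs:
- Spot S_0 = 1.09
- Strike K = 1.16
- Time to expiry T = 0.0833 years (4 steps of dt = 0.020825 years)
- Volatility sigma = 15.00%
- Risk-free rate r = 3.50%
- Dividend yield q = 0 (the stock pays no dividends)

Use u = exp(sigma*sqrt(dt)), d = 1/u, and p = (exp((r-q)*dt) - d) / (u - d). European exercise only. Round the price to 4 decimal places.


Answer: Price = V(0,0) = 0.0019

Derivation:
dt = T/N = 0.020825
u = exp(sigma*sqrt(dt)) = 1.021882; d = 1/u = 0.978586
p = (exp((r-q)*dt) - d) / (u - d) = 0.511429
Discount per step: exp(-r*dt) = 0.999271
Stock lattice S(k, i) with i counting down-moves:
  k=0: S(0,0) = 1.0900
  k=1: S(1,0) = 1.1139; S(1,1) = 1.0667
  k=2: S(2,0) = 1.1382; S(2,1) = 1.0900; S(2,2) = 1.0438
  k=3: S(3,0) = 1.1631; S(3,1) = 1.1139; S(3,2) = 1.0667; S(3,3) = 1.0215
  k=4: S(4,0) = 1.1886; S(4,1) = 1.1382; S(4,2) = 1.0900; S(4,3) = 1.0438; S(4,4) = 0.9996
Terminal payoffs V(N, i) = max(S_T - K, 0):
  V(4,0) = 0.028584; V(4,1) = 0.000000; V(4,2) = 0.000000; V(4,3) = 0.000000; V(4,4) = 0.000000
Backward induction: V(k, i) = exp(-r*dt) * [p * V(k+1, i) + (1-p) * V(k+1, i+1)].
  V(3,0) = exp(-r*dt) * [p*0.028584 + (1-p)*0.000000] = 0.014608
  V(3,1) = exp(-r*dt) * [p*0.000000 + (1-p)*0.000000] = 0.000000
  V(3,2) = exp(-r*dt) * [p*0.000000 + (1-p)*0.000000] = 0.000000
  V(3,3) = exp(-r*dt) * [p*0.000000 + (1-p)*0.000000] = 0.000000
  V(2,0) = exp(-r*dt) * [p*0.014608 + (1-p)*0.000000] = 0.007466
  V(2,1) = exp(-r*dt) * [p*0.000000 + (1-p)*0.000000] = 0.000000
  V(2,2) = exp(-r*dt) * [p*0.000000 + (1-p)*0.000000] = 0.000000
  V(1,0) = exp(-r*dt) * [p*0.007466 + (1-p)*0.000000] = 0.003815
  V(1,1) = exp(-r*dt) * [p*0.000000 + (1-p)*0.000000] = 0.000000
  V(0,0) = exp(-r*dt) * [p*0.003815 + (1-p)*0.000000] = 0.001950


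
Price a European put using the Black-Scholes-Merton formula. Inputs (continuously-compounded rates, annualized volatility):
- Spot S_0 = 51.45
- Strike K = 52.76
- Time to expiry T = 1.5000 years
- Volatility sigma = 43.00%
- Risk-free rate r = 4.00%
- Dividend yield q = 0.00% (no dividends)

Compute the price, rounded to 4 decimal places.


d1 = (ln(S/K) + (r - q + 0.5*sigma^2) * T) / (sigma * sqrt(T)) = 0.32950789
d2 = d1 - sigma * sqrt(T) = -0.19713240
exp(-rT) = 0.94176453; exp(-qT) = 1.00000000
P = K * exp(-rT) * N(-d2) - S_0 * exp(-qT) * N(-d1)
N(-d1) = 0.37088591; N(-d2) = 0.57813804
P = 52.7600 * 0.94176453 * 0.57813804 - 51.4500 * 1.00000000 * 0.37088591 = 9.6442

Answer: Price = 9.6442


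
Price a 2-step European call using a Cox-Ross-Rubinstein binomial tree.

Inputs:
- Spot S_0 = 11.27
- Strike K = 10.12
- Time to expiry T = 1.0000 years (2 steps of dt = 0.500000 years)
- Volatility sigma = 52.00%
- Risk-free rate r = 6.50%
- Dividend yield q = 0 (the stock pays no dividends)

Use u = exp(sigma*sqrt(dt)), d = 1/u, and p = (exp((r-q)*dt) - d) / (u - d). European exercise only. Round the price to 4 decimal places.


Answer: Price = V(0,0) = 3.1096

Derivation:
dt = T/N = 0.500000
u = exp(sigma*sqrt(dt)) = 1.444402; d = 1/u = 0.692328
p = (exp((r-q)*dt) - d) / (u - d) = 0.453022
Discount per step: exp(-r*dt) = 0.968022
Stock lattice S(k, i) with i counting down-moves:
  k=0: S(0,0) = 11.2700
  k=1: S(1,0) = 16.2784; S(1,1) = 7.8025
  k=2: S(2,0) = 23.5126; S(2,1) = 11.2700; S(2,2) = 5.4019
Terminal payoffs V(N, i) = max(S_T - K, 0):
  V(2,0) = 13.392575; V(2,1) = 1.150000; V(2,2) = 0.000000
Backward induction: V(k, i) = exp(-r*dt) * [p * V(k+1, i) + (1-p) * V(k+1, i+1)].
  V(1,0) = exp(-r*dt) * [p*13.392575 + (1-p)*1.150000] = 6.482025
  V(1,1) = exp(-r*dt) * [p*1.150000 + (1-p)*0.000000] = 0.504315
  V(0,0) = exp(-r*dt) * [p*6.482025 + (1-p)*0.504315] = 3.109625


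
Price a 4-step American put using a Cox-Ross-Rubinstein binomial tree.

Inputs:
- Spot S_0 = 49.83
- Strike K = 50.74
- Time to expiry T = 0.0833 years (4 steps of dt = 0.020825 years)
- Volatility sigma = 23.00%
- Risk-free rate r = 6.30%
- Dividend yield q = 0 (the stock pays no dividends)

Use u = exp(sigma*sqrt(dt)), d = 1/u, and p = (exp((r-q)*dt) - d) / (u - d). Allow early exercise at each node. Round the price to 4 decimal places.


Answer: Price = V(0,0) = 1.7648

Derivation:
dt = T/N = 0.020825
u = exp(sigma*sqrt(dt)) = 1.033748; d = 1/u = 0.967354
p = (exp((r-q)*dt) - d) / (u - d) = 0.511476
Discount per step: exp(-r*dt) = 0.998689
Stock lattice S(k, i) with i counting down-moves:
  k=0: S(0,0) = 49.8300
  k=1: S(1,0) = 51.5117; S(1,1) = 48.2032
  k=2: S(2,0) = 53.2501; S(2,1) = 49.8300; S(2,2) = 46.6296
  k=3: S(3,0) = 55.0472; S(3,1) = 51.5117; S(3,2) = 48.2032; S(3,3) = 45.1073
  k=4: S(4,0) = 56.9049; S(4,1) = 53.2501; S(4,2) = 49.8300; S(4,3) = 46.6296; S(4,4) = 43.6347
Terminal payoffs V(N, i) = max(K - S_T, 0):
  V(4,0) = 0.000000; V(4,1) = 0.000000; V(4,2) = 0.910000; V(4,3) = 4.110415; V(4,4) = 7.105278
Backward induction: V(k, i) = exp(-r*dt) * [p * V(k+1, i) + (1-p) * V(k+1, i+1)]; then take max(V_cont, immediate exercise) for American.
  V(3,0) = exp(-r*dt) * [p*0.000000 + (1-p)*0.000000] = 0.000000; exercise = 0.000000; V(3,0) = max -> 0.000000
  V(3,1) = exp(-r*dt) * [p*0.000000 + (1-p)*0.910000] = 0.443974; exercise = 0.000000; V(3,1) = max -> 0.443974
  V(3,2) = exp(-r*dt) * [p*0.910000 + (1-p)*4.110415] = 2.470235; exercise = 2.536761; V(3,2) = max -> 2.536761
  V(3,3) = exp(-r*dt) * [p*4.110415 + (1-p)*7.105278] = 5.566169; exercise = 5.632695; V(3,3) = max -> 5.632695
  V(2,0) = exp(-r*dt) * [p*0.000000 + (1-p)*0.443974] = 0.216607; exercise = 0.000000; V(2,0) = max -> 0.216607
  V(2,1) = exp(-r*dt) * [p*0.443974 + (1-p)*2.536761] = 1.464427; exercise = 0.910000; V(2,1) = max -> 1.464427
  V(2,2) = exp(-r*dt) * [p*2.536761 + (1-p)*5.632695] = 4.043889; exercise = 4.110415; V(2,2) = max -> 4.110415
  V(1,0) = exp(-r*dt) * [p*0.216607 + (1-p)*1.464427] = 0.825114; exercise = 0.000000; V(1,0) = max -> 0.825114
  V(1,1) = exp(-r*dt) * [p*1.464427 + (1-p)*4.110415] = 2.753440; exercise = 2.536761; V(1,1) = max -> 2.753440
  V(0,0) = exp(-r*dt) * [p*0.825114 + (1-p)*2.753440] = 1.764830; exercise = 0.910000; V(0,0) = max -> 1.764830


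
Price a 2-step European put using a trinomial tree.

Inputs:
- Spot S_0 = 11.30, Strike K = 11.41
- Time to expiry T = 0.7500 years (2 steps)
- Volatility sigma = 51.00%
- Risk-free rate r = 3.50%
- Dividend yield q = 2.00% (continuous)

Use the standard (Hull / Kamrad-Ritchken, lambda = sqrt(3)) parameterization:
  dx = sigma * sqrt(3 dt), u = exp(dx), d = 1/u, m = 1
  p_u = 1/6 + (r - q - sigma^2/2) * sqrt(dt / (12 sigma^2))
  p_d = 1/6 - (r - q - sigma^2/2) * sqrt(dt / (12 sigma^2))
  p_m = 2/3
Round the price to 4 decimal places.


dt = T/N = 0.375000; dx = sigma*sqrt(3*dt) = 0.540937
u = exp(dx) = 1.717615; d = 1/u = 0.582203
p_u = 0.126788, p_m = 0.666667, p_d = 0.206545
Discount per step: exp(-r*dt) = 0.986961
Stock lattice S(k, j) with j the centered position index:
  k=0: S(0,+0) = 11.3000
  k=1: S(1,-1) = 6.5789; S(1,+0) = 11.3000; S(1,+1) = 19.4090
  k=2: S(2,-2) = 3.8302; S(2,-1) = 6.5789; S(2,+0) = 11.3000; S(2,+1) = 19.4090; S(2,+2) = 33.3373
Terminal payoffs V(N, j) = max(K - S_T, 0):
  V(2,-2) = 7.579753; V(2,-1) = 4.831110; V(2,+0) = 0.110000; V(2,+1) = 0.000000; V(2,+2) = 0.000000
Backward induction: V(k, j) = exp(-r*dt) * [p_u * V(k+1, j+1) + p_m * V(k+1, j) + p_d * V(k+1, j-1)]
  V(1,-1) = exp(-r*dt) * [p_u*0.110000 + p_m*4.831110 + p_d*7.579753] = 4.737658
  V(1,+0) = exp(-r*dt) * [p_u*0.000000 + p_m*0.110000 + p_d*4.831110] = 1.057210
  V(1,+1) = exp(-r*dt) * [p_u*0.000000 + p_m*0.000000 + p_d*0.110000] = 0.022424
  V(0,+0) = exp(-r*dt) * [p_u*0.022424 + p_m*1.057210 + p_d*4.737658] = 1.664204

Answer: Price = V(0,0) = 1.6642


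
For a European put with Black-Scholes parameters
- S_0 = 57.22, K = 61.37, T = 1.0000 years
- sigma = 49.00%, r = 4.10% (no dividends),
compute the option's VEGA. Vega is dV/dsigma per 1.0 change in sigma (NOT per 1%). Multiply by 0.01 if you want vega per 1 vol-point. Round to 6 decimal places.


d1 = 0.1857803494; d2 = -0.3042196506
phi(d1) = 0.3921167302; exp(-qT) = 1.0000000000; exp(-rT) = 0.9598291299
Vega = S * exp(-qT) * phi(d1) * sqrt(T) = 57.2200 * 1.0000000000 * 0.3921167302 * 1.0000000000 = 22.436919

Answer: Vega = 22.436919


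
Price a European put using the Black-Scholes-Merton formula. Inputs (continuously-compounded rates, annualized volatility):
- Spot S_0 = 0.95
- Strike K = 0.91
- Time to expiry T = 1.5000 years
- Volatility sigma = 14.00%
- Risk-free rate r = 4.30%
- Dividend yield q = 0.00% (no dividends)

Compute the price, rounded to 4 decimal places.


Answer: Price = 0.0249

Derivation:
d1 = (ln(S/K) + (r - q + 0.5*sigma^2) * T) / (sigma * sqrt(T)) = 0.71278626
d2 = d1 - sigma * sqrt(T) = 0.54132198
exp(-rT) = 0.93753611; exp(-qT) = 1.00000000
P = K * exp(-rT) * N(-d2) - S_0 * exp(-qT) * N(-d1)
N(-d1) = 0.23798901; N(-d2) = 0.29414284
P = 0.9100 * 0.93753611 * 0.29414284 - 0.9500 * 1.00000000 * 0.23798901 = 0.0249
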